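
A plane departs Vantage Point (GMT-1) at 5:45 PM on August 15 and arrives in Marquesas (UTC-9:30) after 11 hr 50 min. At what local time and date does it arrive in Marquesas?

9:05 PM on Aug 15

Convert departure to UTC: 5:45 PM + 1:00 = 6:45 PM UTC on Aug 15.
Add 11 hours and 50 minutes travel time → 6:35 AM UTC (Aug 16).
Marquesas is UTC−9:30, so local arrival = 6:35 AM − 9:30 = 9:05 PM on Aug 15.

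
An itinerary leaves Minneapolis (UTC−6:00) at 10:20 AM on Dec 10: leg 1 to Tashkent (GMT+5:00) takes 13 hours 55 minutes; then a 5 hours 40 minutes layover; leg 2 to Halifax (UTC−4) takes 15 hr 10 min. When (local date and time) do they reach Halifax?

Convert departure to UTC: 10:20 AM + 6:00 = 4:20 PM UTC on Dec 10.
Add 13 hours and 55 minutes leg 1 → 6:15 AM UTC (Dec 11).
Add 5 hours and 40 minutes layover in Tashkent → 11:55 AM UTC.
Add 15 hours 10 minutes leg 2 → 3:05 AM UTC (Dec 12).
Halifax is UTC−4:00, so local arrival = 3:05 AM − 4:00 = 11:05 PM on Dec 11.

11:05 PM on Dec 11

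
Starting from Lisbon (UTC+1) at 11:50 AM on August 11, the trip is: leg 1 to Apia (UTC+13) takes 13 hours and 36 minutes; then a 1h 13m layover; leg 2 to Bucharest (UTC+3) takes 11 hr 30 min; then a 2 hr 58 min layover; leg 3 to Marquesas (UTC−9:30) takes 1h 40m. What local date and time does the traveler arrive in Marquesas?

8:17 AM on August 12

Convert departure to UTC: 11:50 AM − 1:00 = 10:50 AM UTC on Aug 11.
Add 13 hours 36 minutes leg 1 → 12:26 AM UTC (Aug 12).
Add 1 hour and 13 minutes layover in Apia → 1:39 AM UTC.
Add 11 hours 30 minutes leg 2 → 1:09 PM UTC.
Add 2 hours and 58 minutes layover in Bucharest → 4:07 PM UTC.
Add 1 hour and 40 minutes leg 3 → 5:47 PM UTC.
Marquesas is UTC−9:30, so local arrival = 5:47 PM − 9:30 = 8:17 AM on Aug 12.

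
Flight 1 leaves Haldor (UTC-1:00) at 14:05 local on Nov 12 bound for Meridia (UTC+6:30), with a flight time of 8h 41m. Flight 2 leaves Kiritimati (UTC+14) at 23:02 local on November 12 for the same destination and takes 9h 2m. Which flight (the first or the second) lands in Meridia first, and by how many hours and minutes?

the second, by 5 hours 42 minutes

Flight 1 in UTC: 14:05 + 1:00 = 15:05 on Nov 12.
+8 hours 41 minutes → arrive 23:46 UTC on Nov 12.
Flight 2 in UTC: 23:02 − 14:00 = 09:02 on Nov 12.
+9 hours and 2 minutes → arrive 18:04 UTC on Nov 12.
Flight 2 lands earlier by 5 hours 42 minutes.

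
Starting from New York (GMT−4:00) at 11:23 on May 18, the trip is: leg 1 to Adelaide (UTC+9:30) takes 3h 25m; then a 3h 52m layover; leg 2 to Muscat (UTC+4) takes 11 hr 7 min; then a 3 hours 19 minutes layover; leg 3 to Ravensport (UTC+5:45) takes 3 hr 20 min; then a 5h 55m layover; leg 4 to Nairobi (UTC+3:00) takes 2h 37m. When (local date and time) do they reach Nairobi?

03:58 on May 20

Convert departure to UTC: 11:23 + 4:00 = 15:23 UTC on May 18.
Add 3 hours 25 minutes leg 1 → 18:48 UTC.
Add 3 hours and 52 minutes layover in Adelaide → 22:40 UTC.
Add 11 hours and 7 minutes leg 2 → 09:47 UTC (May 19).
Add 3 hours 19 minutes layover in Muscat → 13:06 UTC.
Add 3 hours 20 minutes leg 3 → 16:26 UTC.
Add 5 hours 55 minutes layover in Ravensport → 22:21 UTC.
Add 2 hours and 37 minutes leg 4 → 00:58 UTC (May 20).
Nairobi is UTC+3:00, so local arrival = 00:58 + 3:00 = 03:58 on May 20.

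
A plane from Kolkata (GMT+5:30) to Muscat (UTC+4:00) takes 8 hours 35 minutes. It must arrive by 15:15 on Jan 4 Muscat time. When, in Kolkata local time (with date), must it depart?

08:10 on Jan 4

Target arrival in UTC: 15:15 − 4:00 = 11:15 on Jan 4.
Subtract 8 hours and 35 minutes → departure 02:40 UTC on Jan 4.
Kolkata is UTC+5:30: 02:40 + 5:30 = 08:10 on Jan 4.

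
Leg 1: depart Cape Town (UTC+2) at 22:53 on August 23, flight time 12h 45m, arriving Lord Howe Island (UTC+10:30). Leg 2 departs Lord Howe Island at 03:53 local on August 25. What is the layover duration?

7 hours 45 minutes

Convert departure to UTC: 22:53 − 2:00 = 20:53 UTC on Aug 23.
Add 12 hours 45 minutes flight time → 09:38 UTC (Aug 24).
Lord Howe Island is UTC+10:30, so local arrival = 09:38 + 10:30 = 20:08 on Aug 24.
Layover = 03:53 − 20:08 (+1 day) = 7 hours 45 minutes.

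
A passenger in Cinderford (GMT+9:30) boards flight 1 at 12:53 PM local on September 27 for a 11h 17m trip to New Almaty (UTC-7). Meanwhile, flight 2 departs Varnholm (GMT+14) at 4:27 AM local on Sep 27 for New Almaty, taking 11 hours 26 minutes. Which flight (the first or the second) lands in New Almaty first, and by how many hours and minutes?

Flight 1 in UTC: 12:53 PM − 9:30 = 3:23 AM on Sep 27.
+11 hours 17 minutes → arrive 2:40 PM UTC on Sep 27.
Flight 2 in UTC: 4:27 AM − 14:00 = 2:27 PM on Sep 26.
+11 hours and 26 minutes → arrive 1:53 AM UTC on Sep 27.
Flight 2 lands earlier by 12 hours 47 minutes.

the second, by 12 hours 47 minutes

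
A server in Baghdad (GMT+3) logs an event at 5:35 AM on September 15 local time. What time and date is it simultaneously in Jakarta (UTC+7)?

9:35 AM on September 15

In UTC: 5:35 AM − 3:00 = 2:35 AM on Sep 15.
Jakarta is UTC+7:00: 2:35 AM + 7:00 = 9:35 AM on Sep 15.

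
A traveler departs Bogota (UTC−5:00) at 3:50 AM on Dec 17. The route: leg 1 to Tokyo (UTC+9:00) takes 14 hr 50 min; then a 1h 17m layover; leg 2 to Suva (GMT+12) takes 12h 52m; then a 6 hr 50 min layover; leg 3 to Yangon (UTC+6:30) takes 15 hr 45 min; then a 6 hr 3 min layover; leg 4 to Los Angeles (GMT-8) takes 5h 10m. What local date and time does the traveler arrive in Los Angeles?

Convert departure to UTC: 3:50 AM + 5:00 = 8:50 AM UTC on Dec 17.
Add 14 hours and 50 minutes leg 1 → 11:40 PM UTC.
Add 1 hour and 17 minutes layover in Tokyo → 12:57 AM UTC (Dec 18).
Add 12 hours 52 minutes leg 2 → 1:49 PM UTC.
Add 6 hours 50 minutes layover in Suva → 8:39 PM UTC.
Add 15 hours and 45 minutes leg 3 → 12:24 PM UTC (Dec 19).
Add 6 hours 3 minutes layover in Yangon → 6:27 PM UTC.
Add 5 hours 10 minutes leg 4 → 11:37 PM UTC.
Los Angeles is UTC−8:00, so local arrival = 11:37 PM − 8:00 = 3:37 PM on Dec 19.

3:37 PM on December 19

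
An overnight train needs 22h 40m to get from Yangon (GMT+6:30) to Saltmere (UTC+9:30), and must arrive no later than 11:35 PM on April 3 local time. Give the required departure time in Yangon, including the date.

Target arrival in UTC: 11:35 PM − 9:30 = 2:05 PM on Apr 3.
Subtract 22 hours 40 minutes → departure 3:25 PM UTC on Apr 2.
Yangon is UTC+6:30: 3:25 PM + 6:30 = 9:55 PM on Apr 2.

9:55 PM on April 2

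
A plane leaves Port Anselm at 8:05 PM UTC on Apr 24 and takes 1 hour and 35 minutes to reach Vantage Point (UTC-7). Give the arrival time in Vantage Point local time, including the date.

2:40 PM on Apr 24

Departure is given in UTC: 8:05 PM on Apr 24.
Add 1 hour and 35 minutes → 9:40 PM UTC.
Vantage Point is UTC−7:00: 9:40 PM − 7:00 = 2:40 PM on Apr 24.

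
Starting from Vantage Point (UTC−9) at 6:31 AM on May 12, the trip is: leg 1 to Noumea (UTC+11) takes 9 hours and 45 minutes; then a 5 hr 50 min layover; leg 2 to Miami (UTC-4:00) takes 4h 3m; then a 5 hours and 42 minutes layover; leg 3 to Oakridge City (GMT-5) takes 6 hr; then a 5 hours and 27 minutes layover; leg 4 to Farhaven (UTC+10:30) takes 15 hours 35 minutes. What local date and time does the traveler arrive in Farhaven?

6:23 AM on May 15

Convert departure to UTC: 6:31 AM + 9:00 = 3:31 PM UTC on May 12.
Add 9 hours 45 minutes leg 1 → 1:16 AM UTC (May 13).
Add 5 hours and 50 minutes layover in Noumea → 7:06 AM UTC.
Add 4 hours and 3 minutes leg 2 → 11:09 AM UTC.
Add 5 hours and 42 minutes layover in Miami → 4:51 PM UTC.
Add 6 hours leg 3 → 10:51 PM UTC.
Add 5 hours and 27 minutes layover in Oakridge City → 4:18 AM UTC (May 14).
Add 15 hours and 35 minutes leg 4 → 7:53 PM UTC.
Farhaven is UTC+10:30, so local arrival = 7:53 PM + 10:30 = 6:23 AM on May 15.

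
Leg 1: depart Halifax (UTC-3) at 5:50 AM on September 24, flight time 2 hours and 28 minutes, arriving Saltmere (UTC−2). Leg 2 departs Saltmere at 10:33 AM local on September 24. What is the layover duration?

1 hour 15 minutes

Convert departure to UTC: 5:50 AM + 3:00 = 8:50 AM UTC on Sep 24.
Add 2 hours and 28 minutes flight time → 11:18 AM UTC.
Saltmere is UTC−2:00, so local arrival = 11:18 AM − 2:00 = 9:18 AM on Sep 24.
Layover = 10:33 AM − 9:18 AM = 1 hour 15 minutes.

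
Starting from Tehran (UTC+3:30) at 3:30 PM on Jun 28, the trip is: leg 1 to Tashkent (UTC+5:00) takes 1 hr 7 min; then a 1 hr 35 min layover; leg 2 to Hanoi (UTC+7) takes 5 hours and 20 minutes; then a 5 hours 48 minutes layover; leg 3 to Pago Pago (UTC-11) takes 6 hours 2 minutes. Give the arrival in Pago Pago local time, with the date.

Convert departure to UTC: 3:30 PM − 3:30 = 12:00 PM UTC on Jun 28.
Add 1 hour 7 minutes leg 1 → 1:07 PM UTC.
Add 1 hour 35 minutes layover in Tashkent → 2:42 PM UTC.
Add 5 hours 20 minutes leg 2 → 8:02 PM UTC.
Add 5 hours and 48 minutes layover in Hanoi → 1:50 AM UTC (Jun 29).
Add 6 hours and 2 minutes leg 3 → 7:52 AM UTC.
Pago Pago is UTC−11:00, so local arrival = 7:52 AM − 11:00 = 8:52 PM on Jun 28.

8:52 PM on June 28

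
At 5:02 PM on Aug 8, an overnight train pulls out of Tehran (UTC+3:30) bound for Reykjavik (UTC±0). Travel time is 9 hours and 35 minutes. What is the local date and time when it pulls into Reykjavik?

Reykjavik is 3:30 behind Tehran.
After 9 hours 35 minutes it is 2:37 AM (Aug 9) in Tehran.
Shift by the zone difference: 2:37 AM − 3:30 = 11:07 PM on Aug 8 in Reykjavik.

11:07 PM on Aug 8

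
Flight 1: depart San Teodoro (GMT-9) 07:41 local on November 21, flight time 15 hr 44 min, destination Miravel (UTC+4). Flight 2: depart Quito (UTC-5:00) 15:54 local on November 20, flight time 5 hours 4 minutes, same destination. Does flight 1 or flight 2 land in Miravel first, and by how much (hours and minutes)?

Flight 1 in UTC: 07:41 + 9:00 = 16:41 on Nov 21.
+15 hours 44 minutes → arrive 08:25 UTC on Nov 22.
Flight 2 in UTC: 15:54 + 5:00 = 20:54 on Nov 20.
+5 hours 4 minutes → arrive 01:58 UTC on Nov 21.
Flight 2 lands earlier by 30 hours 27 minutes.

the second, by 30 hours 27 minutes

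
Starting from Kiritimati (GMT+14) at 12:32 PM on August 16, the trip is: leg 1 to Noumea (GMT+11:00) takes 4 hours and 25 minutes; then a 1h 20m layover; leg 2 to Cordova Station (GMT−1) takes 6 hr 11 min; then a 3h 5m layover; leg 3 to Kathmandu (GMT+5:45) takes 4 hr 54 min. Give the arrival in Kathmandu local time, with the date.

12:12 AM on August 17

Convert departure to UTC: 12:32 PM − 14:00 = 10:32 PM UTC on Aug 15.
Add 4 hours 25 minutes leg 1 → 2:57 AM UTC (Aug 16).
Add 1 hour 20 minutes layover in Noumea → 4:17 AM UTC.
Add 6 hours 11 minutes leg 2 → 10:28 AM UTC.
Add 3 hours 5 minutes layover in Cordova Station → 1:33 PM UTC.
Add 4 hours 54 minutes leg 3 → 6:27 PM UTC.
Kathmandu is UTC+5:45, so local arrival = 6:27 PM + 5:45 = 12:12 AM on Aug 17.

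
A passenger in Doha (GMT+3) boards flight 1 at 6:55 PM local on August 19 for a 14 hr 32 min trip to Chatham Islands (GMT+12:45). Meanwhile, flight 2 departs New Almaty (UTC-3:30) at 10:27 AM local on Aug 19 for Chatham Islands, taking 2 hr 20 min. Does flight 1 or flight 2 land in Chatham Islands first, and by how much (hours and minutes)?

the second, by 14 hours 10 minutes

Flight 1 in UTC: 6:55 PM − 3:00 = 3:55 PM on Aug 19.
+14 hours 32 minutes → arrive 6:27 AM UTC on Aug 20.
Flight 2 in UTC: 10:27 AM + 3:30 = 1:57 PM on Aug 19.
+2 hours 20 minutes → arrive 4:17 PM UTC on Aug 19.
Flight 2 lands earlier by 14 hours 10 minutes.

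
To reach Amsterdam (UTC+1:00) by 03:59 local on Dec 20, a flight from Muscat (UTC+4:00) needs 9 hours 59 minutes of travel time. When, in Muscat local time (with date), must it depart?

Target arrival in UTC: 03:59 − 1:00 = 02:59 on Dec 20.
Subtract 9 hours and 59 minutes → departure 17:00 UTC on Dec 19.
Muscat is UTC+4:00: 17:00 + 4:00 = 21:00 on Dec 19.

21:00 on December 19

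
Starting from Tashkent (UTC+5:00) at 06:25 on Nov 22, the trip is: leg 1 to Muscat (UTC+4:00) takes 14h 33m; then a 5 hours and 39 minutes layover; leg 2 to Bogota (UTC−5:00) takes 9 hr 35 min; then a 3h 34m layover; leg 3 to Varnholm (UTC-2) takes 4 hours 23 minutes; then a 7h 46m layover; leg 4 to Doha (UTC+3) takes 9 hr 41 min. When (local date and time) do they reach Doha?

11:36 on November 24

Convert departure to UTC: 06:25 − 5:00 = 01:25 UTC on Nov 22.
Add 14 hours and 33 minutes leg 1 → 15:58 UTC.
Add 5 hours 39 minutes layover in Muscat → 21:37 UTC.
Add 9 hours and 35 minutes leg 2 → 07:12 UTC (Nov 23).
Add 3 hours 34 minutes layover in Bogota → 10:46 UTC.
Add 4 hours and 23 minutes leg 3 → 15:09 UTC.
Add 7 hours and 46 minutes layover in Varnholm → 22:55 UTC.
Add 9 hours 41 minutes leg 4 → 08:36 UTC (Nov 24).
Doha is UTC+3:00, so local arrival = 08:36 + 3:00 = 11:36 on Nov 24.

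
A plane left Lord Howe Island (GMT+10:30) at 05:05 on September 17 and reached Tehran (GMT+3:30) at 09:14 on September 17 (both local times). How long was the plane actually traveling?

Departure in UTC: 05:05 − 10:30 = 18:35 on Sep 16.
Arrival in UTC: 09:14 − 3:30 = 05:44 on Sep 17.
Elapsed = 05:44 − 18:35 (+1 day) = 11 hours 9 minutes.

11 hours 9 minutes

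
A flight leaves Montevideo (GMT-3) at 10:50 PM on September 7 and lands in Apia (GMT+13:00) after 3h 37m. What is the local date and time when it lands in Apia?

Convert departure to UTC: 10:50 PM + 3:00 = 1:50 AM UTC on Sep 8.
Add 3 hours 37 minutes travel time → 5:27 AM UTC.
Apia is UTC+13:00, so local arrival = 5:27 AM + 13:00 = 6:27 PM on Sep 8.

6:27 PM on Sep 8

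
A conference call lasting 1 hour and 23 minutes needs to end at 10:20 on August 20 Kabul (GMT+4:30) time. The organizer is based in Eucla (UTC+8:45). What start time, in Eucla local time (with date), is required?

Target end time in UTC: 10:20 − 4:30 = 05:50 on Aug 20.
Subtract 1 hour and 23 minutes → start 04:27 UTC on Aug 20.
Eucla is UTC+8:45: 04:27 + 8:45 = 13:12 on Aug 20.

13:12 on Aug 20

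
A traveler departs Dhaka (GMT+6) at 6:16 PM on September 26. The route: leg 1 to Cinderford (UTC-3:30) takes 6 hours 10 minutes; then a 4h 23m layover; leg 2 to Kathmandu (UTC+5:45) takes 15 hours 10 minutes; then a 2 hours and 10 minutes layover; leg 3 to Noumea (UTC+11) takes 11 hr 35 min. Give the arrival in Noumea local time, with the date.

Convert departure to UTC: 6:16 PM − 6:00 = 12:16 PM UTC on Sep 26.
Add 6 hours 10 minutes leg 1 → 6:26 PM UTC.
Add 4 hours 23 minutes layover in Cinderford → 10:49 PM UTC.
Add 15 hours and 10 minutes leg 2 → 1:59 PM UTC (Sep 27).
Add 2 hours and 10 minutes layover in Kathmandu → 4:09 PM UTC.
Add 11 hours and 35 minutes leg 3 → 3:44 AM UTC (Sep 28).
Noumea is UTC+11:00, so local arrival = 3:44 AM + 11:00 = 2:44 PM on Sep 28.

2:44 PM on September 28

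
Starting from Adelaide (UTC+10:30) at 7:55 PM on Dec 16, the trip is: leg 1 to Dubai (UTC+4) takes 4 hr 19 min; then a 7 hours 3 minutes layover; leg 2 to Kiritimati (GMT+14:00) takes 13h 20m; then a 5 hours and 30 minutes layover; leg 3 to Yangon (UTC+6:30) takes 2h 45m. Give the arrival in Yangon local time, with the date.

Convert departure to UTC: 7:55 PM − 10:30 = 9:25 AM UTC on Dec 16.
Add 4 hours and 19 minutes leg 1 → 1:44 PM UTC.
Add 7 hours and 3 minutes layover in Dubai → 8:47 PM UTC.
Add 13 hours and 20 minutes leg 2 → 10:07 AM UTC (Dec 17).
Add 5 hours and 30 minutes layover in Kiritimati → 3:37 PM UTC.
Add 2 hours 45 minutes leg 3 → 6:22 PM UTC.
Yangon is UTC+6:30, so local arrival = 6:22 PM + 6:30 = 12:52 AM on Dec 18.

12:52 AM on December 18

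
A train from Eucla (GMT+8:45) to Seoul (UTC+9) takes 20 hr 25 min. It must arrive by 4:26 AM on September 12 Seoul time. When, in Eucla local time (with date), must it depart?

7:46 AM on Sep 11

Target arrival in UTC: 4:26 AM − 9:00 = 7:26 PM on Sep 11.
Subtract 20 hours 25 minutes → departure 11:01 PM UTC on Sep 10.
Eucla is UTC+8:45: 11:01 PM + 8:45 = 7:46 AM on Sep 11.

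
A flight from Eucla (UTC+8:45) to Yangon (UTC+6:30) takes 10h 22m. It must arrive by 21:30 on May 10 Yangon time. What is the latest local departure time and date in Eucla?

13:23 on May 10

Target arrival in UTC: 21:30 − 6:30 = 15:00 on May 10.
Subtract 10 hours and 22 minutes → departure 04:38 UTC on May 10.
Eucla is UTC+8:45: 04:38 + 8:45 = 13:23 on May 10.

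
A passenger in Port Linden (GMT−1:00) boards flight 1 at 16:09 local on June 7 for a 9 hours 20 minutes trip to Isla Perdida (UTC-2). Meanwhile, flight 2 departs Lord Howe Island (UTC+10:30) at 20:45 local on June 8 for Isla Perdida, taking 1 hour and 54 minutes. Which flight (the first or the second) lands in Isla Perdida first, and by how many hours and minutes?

Flight 1 in UTC: 16:09 + 1:00 = 17:09 on Jun 7.
+9 hours 20 minutes → arrive 02:29 UTC on Jun 8.
Flight 2 in UTC: 20:45 − 10:30 = 10:15 on Jun 8.
+1 hour and 54 minutes → arrive 12:09 UTC on Jun 8.
Flight 1 lands earlier by 9 hours 40 minutes.

the first, by 9 hours 40 minutes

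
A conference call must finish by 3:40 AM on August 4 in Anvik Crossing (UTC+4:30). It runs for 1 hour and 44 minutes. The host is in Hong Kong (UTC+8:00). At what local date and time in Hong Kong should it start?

5:26 AM on August 4

Target end time in UTC: 3:40 AM − 4:30 = 11:10 PM on Aug 3.
Subtract 1 hour and 44 minutes → start 9:26 PM UTC on Aug 3.
Hong Kong is UTC+8:00: 9:26 PM + 8:00 = 5:26 AM on Aug 4.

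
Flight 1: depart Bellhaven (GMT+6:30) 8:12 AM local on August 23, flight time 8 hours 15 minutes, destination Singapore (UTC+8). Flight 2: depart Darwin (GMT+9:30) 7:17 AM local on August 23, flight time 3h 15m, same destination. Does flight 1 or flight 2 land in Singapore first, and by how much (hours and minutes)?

Flight 1 in UTC: 8:12 AM − 6:30 = 1:42 AM on Aug 23.
+8 hours 15 minutes → arrive 9:57 AM UTC on Aug 23.
Flight 2 in UTC: 7:17 AM − 9:30 = 9:47 PM on Aug 22.
+3 hours and 15 minutes → arrive 1:02 AM UTC on Aug 23.
Flight 2 lands earlier by 8 hours 55 minutes.

the second, by 8 hours 55 minutes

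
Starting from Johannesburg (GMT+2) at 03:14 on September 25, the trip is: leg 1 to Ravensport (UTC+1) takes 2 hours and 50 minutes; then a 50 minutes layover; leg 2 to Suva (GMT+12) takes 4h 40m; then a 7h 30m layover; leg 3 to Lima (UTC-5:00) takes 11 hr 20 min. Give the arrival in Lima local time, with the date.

23:24 on Sep 25

Convert departure to UTC: 03:14 − 2:00 = 01:14 UTC on Sep 25.
Add 2 hours and 50 minutes leg 1 → 04:04 UTC.
Add 50 minutes layover in Ravensport → 04:54 UTC.
Add 4 hours 40 minutes leg 2 → 09:34 UTC.
Add 7 hours 30 minutes layover in Suva → 17:04 UTC.
Add 11 hours and 20 minutes leg 3 → 04:24 UTC (Sep 26).
Lima is UTC−5:00, so local arrival = 04:24 − 5:00 = 23:24 on Sep 25.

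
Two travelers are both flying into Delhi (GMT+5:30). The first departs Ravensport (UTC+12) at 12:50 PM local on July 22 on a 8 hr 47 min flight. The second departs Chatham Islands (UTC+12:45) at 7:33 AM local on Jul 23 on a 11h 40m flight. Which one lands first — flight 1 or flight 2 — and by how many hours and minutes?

the first, by 20 hours 51 minutes

Flight 1 in UTC: 12:50 PM − 12:00 = 12:50 AM on Jul 22.
+8 hours and 47 minutes → arrive 9:37 AM UTC on Jul 22.
Flight 2 in UTC: 7:33 AM − 12:45 = 6:48 PM on Jul 22.
+11 hours and 40 minutes → arrive 6:28 AM UTC on Jul 23.
Flight 1 lands earlier by 20 hours 51 minutes.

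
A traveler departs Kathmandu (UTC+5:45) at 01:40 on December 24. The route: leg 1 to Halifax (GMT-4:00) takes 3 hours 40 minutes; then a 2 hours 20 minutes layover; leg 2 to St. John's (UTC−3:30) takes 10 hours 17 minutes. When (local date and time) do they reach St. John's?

Convert departure to UTC: 01:40 − 5:45 = 19:55 UTC on Dec 23.
Add 3 hours 40 minutes leg 1 → 23:35 UTC.
Add 2 hours 20 minutes layover in Halifax → 01:55 UTC (Dec 24).
Add 10 hours 17 minutes leg 2 → 12:12 UTC.
St. John's is UTC−3:30, so local arrival = 12:12 − 3:30 = 08:42 on Dec 24.

08:42 on December 24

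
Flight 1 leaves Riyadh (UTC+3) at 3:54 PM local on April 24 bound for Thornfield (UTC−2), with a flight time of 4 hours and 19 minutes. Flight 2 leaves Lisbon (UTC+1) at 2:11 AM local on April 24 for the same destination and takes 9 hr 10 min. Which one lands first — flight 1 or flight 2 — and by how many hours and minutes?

Flight 1 in UTC: 3:54 PM − 3:00 = 12:54 PM on Apr 24.
+4 hours 19 minutes → arrive 5:13 PM UTC on Apr 24.
Flight 2 in UTC: 2:11 AM − 1:00 = 1:11 AM on Apr 24.
+9 hours 10 minutes → arrive 10:21 AM UTC on Apr 24.
Flight 2 lands earlier by 6 hours 52 minutes.

the second, by 6 hours 52 minutes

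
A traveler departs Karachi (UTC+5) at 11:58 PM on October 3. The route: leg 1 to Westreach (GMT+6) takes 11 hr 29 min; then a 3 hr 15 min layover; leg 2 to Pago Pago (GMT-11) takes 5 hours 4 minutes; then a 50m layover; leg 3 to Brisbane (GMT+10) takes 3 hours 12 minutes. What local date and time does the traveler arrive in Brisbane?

Convert departure to UTC: 11:58 PM − 5:00 = 6:58 PM UTC on Oct 3.
Add 11 hours and 29 minutes leg 1 → 6:27 AM UTC (Oct 4).
Add 3 hours and 15 minutes layover in Westreach → 9:42 AM UTC.
Add 5 hours 4 minutes leg 2 → 2:46 PM UTC.
Add 50 minutes layover in Pago Pago → 3:36 PM UTC.
Add 3 hours 12 minutes leg 3 → 6:48 PM UTC.
Brisbane is UTC+10:00, so local arrival = 6:48 PM + 10:00 = 4:48 AM on Oct 5.

4:48 AM on October 5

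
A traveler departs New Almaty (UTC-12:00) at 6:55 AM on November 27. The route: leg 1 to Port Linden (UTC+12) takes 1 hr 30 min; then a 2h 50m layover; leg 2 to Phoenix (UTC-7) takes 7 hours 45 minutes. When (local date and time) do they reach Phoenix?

12:00 AM on November 28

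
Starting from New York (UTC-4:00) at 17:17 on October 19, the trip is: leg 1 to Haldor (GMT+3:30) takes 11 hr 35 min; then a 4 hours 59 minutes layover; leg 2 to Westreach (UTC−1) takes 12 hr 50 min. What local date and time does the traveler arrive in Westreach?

Convert departure to UTC: 17:17 + 4:00 = 21:17 UTC on Oct 19.
Add 11 hours and 35 minutes leg 1 → 08:52 UTC (Oct 20).
Add 4 hours and 59 minutes layover in Haldor → 13:51 UTC.
Add 12 hours 50 minutes leg 2 → 02:41 UTC (Oct 21).
Westreach is UTC−1:00, so local arrival = 02:41 − 1:00 = 01:41 on Oct 21.

01:41 on Oct 21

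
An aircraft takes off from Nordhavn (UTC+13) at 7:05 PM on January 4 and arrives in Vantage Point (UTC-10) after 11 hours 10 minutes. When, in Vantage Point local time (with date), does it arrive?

Convert departure to UTC: 7:05 PM − 13:00 = 6:05 AM UTC on Jan 4.
Add 11 hours and 10 minutes travel time → 5:15 PM UTC.
Vantage Point is UTC−10:00, so local arrival = 5:15 PM − 10:00 = 7:15 AM on Jan 4.

7:15 AM on January 4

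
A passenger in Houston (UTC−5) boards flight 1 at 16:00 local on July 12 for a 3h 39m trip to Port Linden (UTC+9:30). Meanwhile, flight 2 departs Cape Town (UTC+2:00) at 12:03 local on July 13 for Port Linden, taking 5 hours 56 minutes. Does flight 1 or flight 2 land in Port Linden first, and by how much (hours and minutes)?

the first, by 15 hours 20 minutes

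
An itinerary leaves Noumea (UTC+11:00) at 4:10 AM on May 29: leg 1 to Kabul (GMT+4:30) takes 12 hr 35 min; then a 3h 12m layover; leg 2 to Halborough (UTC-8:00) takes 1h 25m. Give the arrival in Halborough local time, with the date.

Convert departure to UTC: 4:10 AM − 11:00 = 5:10 PM UTC on May 28.
Add 12 hours 35 minutes leg 1 → 5:45 AM UTC (May 29).
Add 3 hours and 12 minutes layover in Kabul → 8:57 AM UTC.
Add 1 hour and 25 minutes leg 2 → 10:22 AM UTC.
Halborough is UTC−8:00, so local arrival = 10:22 AM − 8:00 = 2:22 AM on May 29.

2:22 AM on May 29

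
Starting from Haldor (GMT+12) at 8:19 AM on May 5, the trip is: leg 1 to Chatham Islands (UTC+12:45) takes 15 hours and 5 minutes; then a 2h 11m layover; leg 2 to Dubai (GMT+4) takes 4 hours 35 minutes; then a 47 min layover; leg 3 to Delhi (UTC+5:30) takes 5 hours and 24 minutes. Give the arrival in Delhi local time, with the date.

Convert departure to UTC: 8:19 AM − 12:00 = 8:19 PM UTC on May 4.
Add 15 hours and 5 minutes leg 1 → 11:24 AM UTC (May 5).
Add 2 hours 11 minutes layover in Chatham Islands → 1:35 PM UTC.
Add 4 hours 35 minutes leg 2 → 6:10 PM UTC.
Add 47 minutes layover in Dubai → 6:57 PM UTC.
Add 5 hours 24 minutes leg 3 → 12:21 AM UTC (May 6).
Delhi is UTC+5:30, so local arrival = 12:21 AM + 5:30 = 5:51 AM on May 6.

5:51 AM on May 6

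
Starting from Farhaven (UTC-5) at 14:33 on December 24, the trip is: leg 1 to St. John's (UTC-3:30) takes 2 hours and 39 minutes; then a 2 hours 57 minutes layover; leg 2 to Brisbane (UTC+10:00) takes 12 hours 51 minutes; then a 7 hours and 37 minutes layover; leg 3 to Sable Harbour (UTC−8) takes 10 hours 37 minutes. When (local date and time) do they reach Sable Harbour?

00:14 on December 26

Convert departure to UTC: 14:33 + 5:00 = 19:33 UTC on Dec 24.
Add 2 hours 39 minutes leg 1 → 22:12 UTC.
Add 2 hours 57 minutes layover in St. John's → 01:09 UTC (Dec 25).
Add 12 hours 51 minutes leg 2 → 14:00 UTC.
Add 7 hours 37 minutes layover in Brisbane → 21:37 UTC.
Add 10 hours 37 minutes leg 3 → 08:14 UTC (Dec 26).
Sable Harbour is UTC−8:00, so local arrival = 08:14 − 8:00 = 00:14 on Dec 26.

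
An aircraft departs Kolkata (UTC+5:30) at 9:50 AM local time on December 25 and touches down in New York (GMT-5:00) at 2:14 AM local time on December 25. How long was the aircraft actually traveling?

2 hours 54 minutes

Departure in UTC: 9:50 AM − 5:30 = 4:20 AM on Dec 25.
Arrival in UTC: 2:14 AM + 5:00 = 7:14 AM on Dec 25.
Elapsed = 7:14 AM − 4:20 AM = 2 hours 54 minutes.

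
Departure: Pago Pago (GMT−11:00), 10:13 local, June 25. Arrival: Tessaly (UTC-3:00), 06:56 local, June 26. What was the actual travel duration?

Departure in UTC: 10:13 + 11:00 = 21:13 on Jun 25.
Arrival in UTC: 06:56 + 3:00 = 09:56 on Jun 26.
Elapsed = 09:56 − 21:13 (+1 day) = 12 hours 43 minutes.

12 hours 43 minutes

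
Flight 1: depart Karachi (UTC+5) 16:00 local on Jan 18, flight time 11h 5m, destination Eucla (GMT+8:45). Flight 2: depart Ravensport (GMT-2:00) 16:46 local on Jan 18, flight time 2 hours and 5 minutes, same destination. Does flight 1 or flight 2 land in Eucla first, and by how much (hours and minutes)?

Flight 1 in UTC: 16:00 − 5:00 = 11:00 on Jan 18.
+11 hours 5 minutes → arrive 22:05 UTC on Jan 18.
Flight 2 in UTC: 16:46 + 2:00 = 18:46 on Jan 18.
+2 hours and 5 minutes → arrive 20:51 UTC on Jan 18.
Flight 2 lands earlier by 1 hour 14 minutes.

the second, by 1 hour 14 minutes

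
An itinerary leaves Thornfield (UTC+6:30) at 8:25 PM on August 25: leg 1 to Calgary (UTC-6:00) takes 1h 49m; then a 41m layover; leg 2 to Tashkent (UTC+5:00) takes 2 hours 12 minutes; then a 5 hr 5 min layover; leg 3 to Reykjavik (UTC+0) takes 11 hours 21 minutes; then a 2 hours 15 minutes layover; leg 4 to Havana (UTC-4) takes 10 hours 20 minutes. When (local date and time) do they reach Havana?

7:38 PM on Aug 26

Convert departure to UTC: 8:25 PM − 6:30 = 1:55 PM UTC on Aug 25.
Add 1 hour and 49 minutes leg 1 → 3:44 PM UTC.
Add 41 minutes layover in Calgary → 4:25 PM UTC.
Add 2 hours 12 minutes leg 2 → 6:37 PM UTC.
Add 5 hours 5 minutes layover in Tashkent → 11:42 PM UTC.
Add 11 hours and 21 minutes leg 3 → 11:03 AM UTC (Aug 26).
Add 2 hours 15 minutes layover in Reykjavik → 1:18 PM UTC.
Add 10 hours and 20 minutes leg 4 → 11:38 PM UTC.
Havana is UTC−4:00, so local arrival = 11:38 PM − 4:00 = 7:38 PM on Aug 26.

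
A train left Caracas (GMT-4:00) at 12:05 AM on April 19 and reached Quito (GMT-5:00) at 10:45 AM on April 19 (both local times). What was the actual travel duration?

11 hours 40 minutes

Quito is 1:00 behind Caracas.
Clock-face elapsed time (ignoring zones) is 10 hours 40 minutes.
Actual elapsed = 10 hours 40 minutes + 1:00 = 11 hours 40 minutes.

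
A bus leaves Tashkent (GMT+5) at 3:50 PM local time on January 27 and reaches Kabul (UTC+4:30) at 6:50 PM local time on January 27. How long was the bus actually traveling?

Departure in UTC: 3:50 PM − 5:00 = 10:50 AM on Jan 27.
Arrival in UTC: 6:50 PM − 4:30 = 2:20 PM on Jan 27.
Elapsed = 2:20 PM − 10:50 AM = 3 hours 30 minutes.

3 hours 30 minutes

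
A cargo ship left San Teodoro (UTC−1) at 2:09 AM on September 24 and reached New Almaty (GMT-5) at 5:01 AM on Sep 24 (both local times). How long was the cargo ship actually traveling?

New Almaty is 4:00 behind San Teodoro.
Clock-face elapsed time (ignoring zones) is 2 hours 52 minutes.
Actual elapsed = 2 hours 52 minutes + 4:00 = 6 hours 52 minutes.

6 hours 52 minutes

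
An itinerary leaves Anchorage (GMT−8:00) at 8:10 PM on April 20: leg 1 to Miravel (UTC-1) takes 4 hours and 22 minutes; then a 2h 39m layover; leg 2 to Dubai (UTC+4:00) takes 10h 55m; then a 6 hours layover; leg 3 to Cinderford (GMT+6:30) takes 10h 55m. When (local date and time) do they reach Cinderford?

9:31 PM on Apr 22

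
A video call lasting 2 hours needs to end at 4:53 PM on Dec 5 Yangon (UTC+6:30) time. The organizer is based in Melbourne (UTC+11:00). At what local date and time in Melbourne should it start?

Target end time in UTC: 4:53 PM − 6:30 = 10:23 AM on Dec 5.
Subtract 2 hours → start 8:23 AM UTC on Dec 5.
Melbourne is UTC+11:00: 8:23 AM + 11:00 = 7:23 PM on Dec 5.

7:23 PM on December 5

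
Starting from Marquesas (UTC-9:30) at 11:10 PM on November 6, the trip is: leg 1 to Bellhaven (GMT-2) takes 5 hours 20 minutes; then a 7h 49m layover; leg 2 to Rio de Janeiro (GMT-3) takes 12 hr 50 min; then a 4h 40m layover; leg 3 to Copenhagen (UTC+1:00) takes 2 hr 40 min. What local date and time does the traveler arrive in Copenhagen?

6:59 PM on November 8

Convert departure to UTC: 11:10 PM + 9:30 = 8:40 AM UTC on Nov 7.
Add 5 hours 20 minutes leg 1 → 2:00 PM UTC.
Add 7 hours 49 minutes layover in Bellhaven → 9:49 PM UTC.
Add 12 hours 50 minutes leg 2 → 10:39 AM UTC (Nov 8).
Add 4 hours and 40 minutes layover in Rio de Janeiro → 3:19 PM UTC.
Add 2 hours 40 minutes leg 3 → 5:59 PM UTC.
Copenhagen is UTC+1:00, so local arrival = 5:59 PM + 1:00 = 6:59 PM on Nov 8.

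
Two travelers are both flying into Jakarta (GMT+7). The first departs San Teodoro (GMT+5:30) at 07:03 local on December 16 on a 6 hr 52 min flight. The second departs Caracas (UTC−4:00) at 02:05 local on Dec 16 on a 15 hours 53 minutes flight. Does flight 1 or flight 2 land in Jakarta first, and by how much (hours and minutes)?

Flight 1 in UTC: 07:03 − 5:30 = 01:33 on Dec 16.
+6 hours and 52 minutes → arrive 08:25 UTC on Dec 16.
Flight 2 in UTC: 02:05 + 4:00 = 06:05 on Dec 16.
+15 hours and 53 minutes → arrive 21:58 UTC on Dec 16.
Flight 1 lands earlier by 13 hours 33 minutes.

the first, by 13 hours 33 minutes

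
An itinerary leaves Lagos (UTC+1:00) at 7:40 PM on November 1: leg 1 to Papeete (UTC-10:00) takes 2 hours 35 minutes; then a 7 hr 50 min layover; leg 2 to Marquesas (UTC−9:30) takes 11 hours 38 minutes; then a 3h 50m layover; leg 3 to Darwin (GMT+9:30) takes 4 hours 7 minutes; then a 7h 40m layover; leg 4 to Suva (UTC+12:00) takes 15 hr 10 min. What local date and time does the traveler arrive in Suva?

Convert departure to UTC: 7:40 PM − 1:00 = 6:40 PM UTC on Nov 1.
Add 2 hours and 35 minutes leg 1 → 9:15 PM UTC.
Add 7 hours and 50 minutes layover in Papeete → 5:05 AM UTC (Nov 2).
Add 11 hours and 38 minutes leg 2 → 4:43 PM UTC.
Add 3 hours and 50 minutes layover in Marquesas → 8:33 PM UTC.
Add 4 hours 7 minutes leg 3 → 12:40 AM UTC (Nov 3).
Add 7 hours and 40 minutes layover in Darwin → 8:20 AM UTC.
Add 15 hours and 10 minutes leg 4 → 11:30 PM UTC.
Suva is UTC+12:00, so local arrival = 11:30 PM + 12:00 = 11:30 AM on Nov 4.

11:30 AM on Nov 4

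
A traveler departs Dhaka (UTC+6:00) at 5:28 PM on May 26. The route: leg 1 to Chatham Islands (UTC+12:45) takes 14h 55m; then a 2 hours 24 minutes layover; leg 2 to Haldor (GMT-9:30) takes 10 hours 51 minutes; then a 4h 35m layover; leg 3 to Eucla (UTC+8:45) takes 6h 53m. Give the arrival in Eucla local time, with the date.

Convert departure to UTC: 5:28 PM − 6:00 = 11:28 AM UTC on May 26.
Add 14 hours and 55 minutes leg 1 → 2:23 AM UTC (May 27).
Add 2 hours and 24 minutes layover in Chatham Islands → 4:47 AM UTC.
Add 10 hours 51 minutes leg 2 → 3:38 PM UTC.
Add 4 hours 35 minutes layover in Haldor → 8:13 PM UTC.
Add 6 hours and 53 minutes leg 3 → 3:06 AM UTC (May 28).
Eucla is UTC+8:45, so local arrival = 3:06 AM + 8:45 = 11:51 AM on May 28.

11:51 AM on May 28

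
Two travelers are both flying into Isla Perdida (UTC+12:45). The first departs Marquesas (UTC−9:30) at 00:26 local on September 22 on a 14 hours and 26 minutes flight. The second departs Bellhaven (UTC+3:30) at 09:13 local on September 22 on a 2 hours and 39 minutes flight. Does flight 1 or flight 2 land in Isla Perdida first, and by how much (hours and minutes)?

Flight 1 in UTC: 00:26 + 9:30 = 09:56 on Sep 22.
+14 hours and 26 minutes → arrive 00:22 UTC on Sep 23.
Flight 2 in UTC: 09:13 − 3:30 = 05:43 on Sep 22.
+2 hours 39 minutes → arrive 08:22 UTC on Sep 22.
Flight 2 lands earlier by 16 hours.

the second, by 16 hours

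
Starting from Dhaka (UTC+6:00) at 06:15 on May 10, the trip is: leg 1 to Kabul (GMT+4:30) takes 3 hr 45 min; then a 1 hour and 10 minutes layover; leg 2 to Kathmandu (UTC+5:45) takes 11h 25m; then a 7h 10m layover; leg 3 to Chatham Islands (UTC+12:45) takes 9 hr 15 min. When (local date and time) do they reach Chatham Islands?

21:45 on May 11

Convert departure to UTC: 06:15 − 6:00 = 00:15 UTC on May 10.
Add 3 hours 45 minutes leg 1 → 04:00 UTC.
Add 1 hour 10 minutes layover in Kabul → 05:10 UTC.
Add 11 hours 25 minutes leg 2 → 16:35 UTC.
Add 7 hours and 10 minutes layover in Kathmandu → 23:45 UTC.
Add 9 hours 15 minutes leg 3 → 09:00 UTC (May 11).
Chatham Islands is UTC+12:45, so local arrival = 09:00 + 12:45 = 21:45 on May 11.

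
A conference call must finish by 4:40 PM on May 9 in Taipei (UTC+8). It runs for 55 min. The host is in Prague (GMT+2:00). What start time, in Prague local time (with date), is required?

9:45 AM on May 9

Target end time in UTC: 4:40 PM − 8:00 = 8:40 AM on May 9.
Subtract 55 minutes → start 7:45 AM UTC on May 9.
Prague is UTC+2:00: 7:45 AM + 2:00 = 9:45 AM on May 9.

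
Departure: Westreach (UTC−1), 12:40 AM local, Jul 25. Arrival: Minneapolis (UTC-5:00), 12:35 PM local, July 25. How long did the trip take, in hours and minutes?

15 hours 55 minutes

Departure in UTC: 12:40 AM + 1:00 = 1:40 AM on Jul 25.
Arrival in UTC: 12:35 PM + 5:00 = 5:35 PM on Jul 25.
Elapsed = 5:35 PM − 1:40 AM = 15 hours 55 minutes.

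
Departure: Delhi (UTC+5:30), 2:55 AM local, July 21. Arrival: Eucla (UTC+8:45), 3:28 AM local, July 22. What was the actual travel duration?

Eucla is 3:15 ahead of Delhi.
Clock-face elapsed time (ignoring zones) is 24 hours 33 minutes.
Actual elapsed = 24 hours 33 minutes − 3:15 = 21 hours 18 minutes.

21 hours 18 minutes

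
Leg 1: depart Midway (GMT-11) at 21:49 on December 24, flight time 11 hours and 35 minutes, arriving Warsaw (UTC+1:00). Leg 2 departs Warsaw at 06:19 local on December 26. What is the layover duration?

Convert departure to UTC: 21:49 + 11:00 = 08:49 UTC on Dec 25.
Add 11 hours 35 minutes flight time → 20:24 UTC.
Warsaw is UTC+1:00, so local arrival = 20:24 + 1:00 = 21:24 on Dec 25.
Layover = 06:19 − 21:24 (+1 day) = 8 hours 55 minutes.

8 hours 55 minutes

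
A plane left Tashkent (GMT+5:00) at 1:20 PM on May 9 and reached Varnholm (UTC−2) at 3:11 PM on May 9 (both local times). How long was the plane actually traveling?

8 hours 51 minutes

Departure in UTC: 1:20 PM − 5:00 = 8:20 AM on May 9.
Arrival in UTC: 3:11 PM + 2:00 = 5:11 PM on May 9.
Elapsed = 5:11 PM − 8:20 AM = 8 hours 51 minutes.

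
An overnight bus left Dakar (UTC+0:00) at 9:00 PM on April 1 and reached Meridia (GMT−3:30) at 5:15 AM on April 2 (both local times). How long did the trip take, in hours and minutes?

11 hours 45 minutes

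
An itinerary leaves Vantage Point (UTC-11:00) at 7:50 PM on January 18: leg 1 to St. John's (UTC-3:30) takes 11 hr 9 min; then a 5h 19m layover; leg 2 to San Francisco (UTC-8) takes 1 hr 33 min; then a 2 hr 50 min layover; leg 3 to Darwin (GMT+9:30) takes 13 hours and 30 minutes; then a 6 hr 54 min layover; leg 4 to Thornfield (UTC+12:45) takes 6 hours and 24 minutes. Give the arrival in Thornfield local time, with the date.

7:14 PM on January 21

Convert departure to UTC: 7:50 PM + 11:00 = 6:50 AM UTC on Jan 19.
Add 11 hours and 9 minutes leg 1 → 5:59 PM UTC.
Add 5 hours and 19 minutes layover in St. John's → 11:18 PM UTC.
Add 1 hour and 33 minutes leg 2 → 12:51 AM UTC (Jan 20).
Add 2 hours and 50 minutes layover in San Francisco → 3:41 AM UTC.
Add 13 hours and 30 minutes leg 3 → 5:11 PM UTC.
Add 6 hours 54 minutes layover in Darwin → 12:05 AM UTC (Jan 21).
Add 6 hours 24 minutes leg 4 → 6:29 AM UTC.
Thornfield is UTC+12:45, so local arrival = 6:29 AM + 12:45 = 7:14 PM on Jan 21.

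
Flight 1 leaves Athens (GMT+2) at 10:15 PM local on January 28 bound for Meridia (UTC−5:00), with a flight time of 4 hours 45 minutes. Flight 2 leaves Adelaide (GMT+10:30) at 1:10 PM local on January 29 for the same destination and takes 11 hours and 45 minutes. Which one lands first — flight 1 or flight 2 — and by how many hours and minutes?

Flight 1 in UTC: 10:15 PM − 2:00 = 8:15 PM on Jan 28.
+4 hours and 45 minutes → arrive 1:00 AM UTC on Jan 29.
Flight 2 in UTC: 1:10 PM − 10:30 = 2:40 AM on Jan 29.
+11 hours and 45 minutes → arrive 2:25 PM UTC on Jan 29.
Flight 1 lands earlier by 13 hours 25 minutes.

the first, by 13 hours 25 minutes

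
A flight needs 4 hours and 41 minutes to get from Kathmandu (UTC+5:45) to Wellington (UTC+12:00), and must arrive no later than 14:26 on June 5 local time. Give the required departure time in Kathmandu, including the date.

Target arrival in UTC: 14:26 − 12:00 = 02:26 on Jun 5.
Subtract 4 hours and 41 minutes → departure 21:45 UTC on Jun 4.
Kathmandu is UTC+5:45: 21:45 + 5:45 = 03:30 on Jun 5.

03:30 on Jun 5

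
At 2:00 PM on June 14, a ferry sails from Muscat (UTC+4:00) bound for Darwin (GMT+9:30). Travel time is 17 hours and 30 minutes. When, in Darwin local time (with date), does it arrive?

Convert departure to UTC: 2:00 PM − 4:00 = 10:00 AM UTC on Jun 14.
Add 17 hours and 30 minutes travel time → 3:30 AM UTC (Jun 15).
Darwin is UTC+9:30, so local arrival = 3:30 AM + 9:30 = 1:00 PM on Jun 15.

1:00 PM on June 15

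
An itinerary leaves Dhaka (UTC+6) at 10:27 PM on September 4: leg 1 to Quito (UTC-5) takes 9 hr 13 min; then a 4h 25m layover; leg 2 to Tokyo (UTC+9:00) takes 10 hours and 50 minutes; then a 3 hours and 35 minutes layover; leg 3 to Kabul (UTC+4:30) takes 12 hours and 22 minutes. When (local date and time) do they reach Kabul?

Convert departure to UTC: 10:27 PM − 6:00 = 4:27 PM UTC on Sep 4.
Add 9 hours 13 minutes leg 1 → 1:40 AM UTC (Sep 5).
Add 4 hours and 25 minutes layover in Quito → 6:05 AM UTC.
Add 10 hours and 50 minutes leg 2 → 4:55 PM UTC.
Add 3 hours and 35 minutes layover in Tokyo → 8:30 PM UTC.
Add 12 hours 22 minutes leg 3 → 8:52 AM UTC (Sep 6).
Kabul is UTC+4:30, so local arrival = 8:52 AM + 4:30 = 1:22 PM on Sep 6.

1:22 PM on September 6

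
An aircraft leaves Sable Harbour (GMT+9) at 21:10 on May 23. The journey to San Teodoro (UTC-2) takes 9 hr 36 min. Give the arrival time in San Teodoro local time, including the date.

19:46 on May 23

Convert departure to UTC: 21:10 − 9:00 = 12:10 UTC on May 23.
Add 9 hours 36 minutes travel time → 21:46 UTC.
San Teodoro is UTC−2:00, so local arrival = 21:46 − 2:00 = 19:46 on May 23.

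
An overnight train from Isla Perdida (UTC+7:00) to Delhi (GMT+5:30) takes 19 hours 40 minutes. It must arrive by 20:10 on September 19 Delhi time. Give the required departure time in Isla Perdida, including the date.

Target arrival in UTC: 20:10 − 5:30 = 14:40 on Sep 19.
Subtract 19 hours and 40 minutes → departure 19:00 UTC on Sep 18.
Isla Perdida is UTC+7:00: 19:00 + 7:00 = 02:00 on Sep 19.

02:00 on Sep 19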